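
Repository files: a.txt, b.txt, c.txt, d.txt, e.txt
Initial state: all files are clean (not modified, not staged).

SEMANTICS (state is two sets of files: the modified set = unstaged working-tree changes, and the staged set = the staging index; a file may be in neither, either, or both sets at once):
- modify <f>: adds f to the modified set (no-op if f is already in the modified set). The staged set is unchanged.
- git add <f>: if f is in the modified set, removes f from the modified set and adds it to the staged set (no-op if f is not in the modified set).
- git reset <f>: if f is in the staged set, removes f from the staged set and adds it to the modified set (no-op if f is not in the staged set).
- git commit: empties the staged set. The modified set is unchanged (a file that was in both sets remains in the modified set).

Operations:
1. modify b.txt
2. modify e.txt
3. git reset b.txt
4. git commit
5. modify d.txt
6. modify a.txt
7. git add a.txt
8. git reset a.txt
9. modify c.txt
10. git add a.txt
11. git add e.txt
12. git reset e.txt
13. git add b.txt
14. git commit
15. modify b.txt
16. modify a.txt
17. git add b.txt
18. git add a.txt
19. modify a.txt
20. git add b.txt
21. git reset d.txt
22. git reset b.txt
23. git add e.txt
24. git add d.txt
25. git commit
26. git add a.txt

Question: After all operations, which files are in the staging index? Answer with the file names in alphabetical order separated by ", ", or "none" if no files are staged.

Answer: a.txt

Derivation:
After op 1 (modify b.txt): modified={b.txt} staged={none}
After op 2 (modify e.txt): modified={b.txt, e.txt} staged={none}
After op 3 (git reset b.txt): modified={b.txt, e.txt} staged={none}
After op 4 (git commit): modified={b.txt, e.txt} staged={none}
After op 5 (modify d.txt): modified={b.txt, d.txt, e.txt} staged={none}
After op 6 (modify a.txt): modified={a.txt, b.txt, d.txt, e.txt} staged={none}
After op 7 (git add a.txt): modified={b.txt, d.txt, e.txt} staged={a.txt}
After op 8 (git reset a.txt): modified={a.txt, b.txt, d.txt, e.txt} staged={none}
After op 9 (modify c.txt): modified={a.txt, b.txt, c.txt, d.txt, e.txt} staged={none}
After op 10 (git add a.txt): modified={b.txt, c.txt, d.txt, e.txt} staged={a.txt}
After op 11 (git add e.txt): modified={b.txt, c.txt, d.txt} staged={a.txt, e.txt}
After op 12 (git reset e.txt): modified={b.txt, c.txt, d.txt, e.txt} staged={a.txt}
After op 13 (git add b.txt): modified={c.txt, d.txt, e.txt} staged={a.txt, b.txt}
After op 14 (git commit): modified={c.txt, d.txt, e.txt} staged={none}
After op 15 (modify b.txt): modified={b.txt, c.txt, d.txt, e.txt} staged={none}
After op 16 (modify a.txt): modified={a.txt, b.txt, c.txt, d.txt, e.txt} staged={none}
After op 17 (git add b.txt): modified={a.txt, c.txt, d.txt, e.txt} staged={b.txt}
After op 18 (git add a.txt): modified={c.txt, d.txt, e.txt} staged={a.txt, b.txt}
After op 19 (modify a.txt): modified={a.txt, c.txt, d.txt, e.txt} staged={a.txt, b.txt}
After op 20 (git add b.txt): modified={a.txt, c.txt, d.txt, e.txt} staged={a.txt, b.txt}
After op 21 (git reset d.txt): modified={a.txt, c.txt, d.txt, e.txt} staged={a.txt, b.txt}
After op 22 (git reset b.txt): modified={a.txt, b.txt, c.txt, d.txt, e.txt} staged={a.txt}
After op 23 (git add e.txt): modified={a.txt, b.txt, c.txt, d.txt} staged={a.txt, e.txt}
After op 24 (git add d.txt): modified={a.txt, b.txt, c.txt} staged={a.txt, d.txt, e.txt}
After op 25 (git commit): modified={a.txt, b.txt, c.txt} staged={none}
After op 26 (git add a.txt): modified={b.txt, c.txt} staged={a.txt}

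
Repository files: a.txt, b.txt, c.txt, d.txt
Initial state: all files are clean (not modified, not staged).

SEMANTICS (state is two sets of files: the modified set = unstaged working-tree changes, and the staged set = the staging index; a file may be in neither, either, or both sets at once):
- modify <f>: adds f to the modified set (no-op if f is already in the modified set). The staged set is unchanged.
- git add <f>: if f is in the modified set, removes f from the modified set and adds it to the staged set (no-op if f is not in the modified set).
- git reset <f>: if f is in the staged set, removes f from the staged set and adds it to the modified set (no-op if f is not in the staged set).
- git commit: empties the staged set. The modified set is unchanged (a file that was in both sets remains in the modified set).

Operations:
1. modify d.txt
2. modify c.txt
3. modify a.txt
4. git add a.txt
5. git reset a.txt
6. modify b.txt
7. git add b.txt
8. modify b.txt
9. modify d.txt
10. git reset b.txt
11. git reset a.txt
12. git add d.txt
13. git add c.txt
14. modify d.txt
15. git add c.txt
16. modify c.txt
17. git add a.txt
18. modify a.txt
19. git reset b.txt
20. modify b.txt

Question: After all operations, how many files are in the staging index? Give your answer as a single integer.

After op 1 (modify d.txt): modified={d.txt} staged={none}
After op 2 (modify c.txt): modified={c.txt, d.txt} staged={none}
After op 3 (modify a.txt): modified={a.txt, c.txt, d.txt} staged={none}
After op 4 (git add a.txt): modified={c.txt, d.txt} staged={a.txt}
After op 5 (git reset a.txt): modified={a.txt, c.txt, d.txt} staged={none}
After op 6 (modify b.txt): modified={a.txt, b.txt, c.txt, d.txt} staged={none}
After op 7 (git add b.txt): modified={a.txt, c.txt, d.txt} staged={b.txt}
After op 8 (modify b.txt): modified={a.txt, b.txt, c.txt, d.txt} staged={b.txt}
After op 9 (modify d.txt): modified={a.txt, b.txt, c.txt, d.txt} staged={b.txt}
After op 10 (git reset b.txt): modified={a.txt, b.txt, c.txt, d.txt} staged={none}
After op 11 (git reset a.txt): modified={a.txt, b.txt, c.txt, d.txt} staged={none}
After op 12 (git add d.txt): modified={a.txt, b.txt, c.txt} staged={d.txt}
After op 13 (git add c.txt): modified={a.txt, b.txt} staged={c.txt, d.txt}
After op 14 (modify d.txt): modified={a.txt, b.txt, d.txt} staged={c.txt, d.txt}
After op 15 (git add c.txt): modified={a.txt, b.txt, d.txt} staged={c.txt, d.txt}
After op 16 (modify c.txt): modified={a.txt, b.txt, c.txt, d.txt} staged={c.txt, d.txt}
After op 17 (git add a.txt): modified={b.txt, c.txt, d.txt} staged={a.txt, c.txt, d.txt}
After op 18 (modify a.txt): modified={a.txt, b.txt, c.txt, d.txt} staged={a.txt, c.txt, d.txt}
After op 19 (git reset b.txt): modified={a.txt, b.txt, c.txt, d.txt} staged={a.txt, c.txt, d.txt}
After op 20 (modify b.txt): modified={a.txt, b.txt, c.txt, d.txt} staged={a.txt, c.txt, d.txt}
Final staged set: {a.txt, c.txt, d.txt} -> count=3

Answer: 3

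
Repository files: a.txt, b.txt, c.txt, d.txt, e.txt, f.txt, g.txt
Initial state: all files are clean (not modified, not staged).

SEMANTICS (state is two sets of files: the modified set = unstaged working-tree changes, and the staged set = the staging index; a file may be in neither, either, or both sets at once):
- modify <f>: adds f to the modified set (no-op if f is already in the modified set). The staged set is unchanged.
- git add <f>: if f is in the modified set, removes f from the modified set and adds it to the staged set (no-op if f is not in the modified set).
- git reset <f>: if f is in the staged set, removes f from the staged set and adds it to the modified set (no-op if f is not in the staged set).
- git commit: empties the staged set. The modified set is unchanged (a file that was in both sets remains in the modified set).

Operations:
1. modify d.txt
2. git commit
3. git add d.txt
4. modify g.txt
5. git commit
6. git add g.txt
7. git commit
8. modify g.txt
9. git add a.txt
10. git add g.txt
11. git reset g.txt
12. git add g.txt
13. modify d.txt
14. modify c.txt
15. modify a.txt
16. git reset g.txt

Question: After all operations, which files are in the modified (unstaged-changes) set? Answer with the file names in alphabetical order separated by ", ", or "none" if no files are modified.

After op 1 (modify d.txt): modified={d.txt} staged={none}
After op 2 (git commit): modified={d.txt} staged={none}
After op 3 (git add d.txt): modified={none} staged={d.txt}
After op 4 (modify g.txt): modified={g.txt} staged={d.txt}
After op 5 (git commit): modified={g.txt} staged={none}
After op 6 (git add g.txt): modified={none} staged={g.txt}
After op 7 (git commit): modified={none} staged={none}
After op 8 (modify g.txt): modified={g.txt} staged={none}
After op 9 (git add a.txt): modified={g.txt} staged={none}
After op 10 (git add g.txt): modified={none} staged={g.txt}
After op 11 (git reset g.txt): modified={g.txt} staged={none}
After op 12 (git add g.txt): modified={none} staged={g.txt}
After op 13 (modify d.txt): modified={d.txt} staged={g.txt}
After op 14 (modify c.txt): modified={c.txt, d.txt} staged={g.txt}
After op 15 (modify a.txt): modified={a.txt, c.txt, d.txt} staged={g.txt}
After op 16 (git reset g.txt): modified={a.txt, c.txt, d.txt, g.txt} staged={none}

Answer: a.txt, c.txt, d.txt, g.txt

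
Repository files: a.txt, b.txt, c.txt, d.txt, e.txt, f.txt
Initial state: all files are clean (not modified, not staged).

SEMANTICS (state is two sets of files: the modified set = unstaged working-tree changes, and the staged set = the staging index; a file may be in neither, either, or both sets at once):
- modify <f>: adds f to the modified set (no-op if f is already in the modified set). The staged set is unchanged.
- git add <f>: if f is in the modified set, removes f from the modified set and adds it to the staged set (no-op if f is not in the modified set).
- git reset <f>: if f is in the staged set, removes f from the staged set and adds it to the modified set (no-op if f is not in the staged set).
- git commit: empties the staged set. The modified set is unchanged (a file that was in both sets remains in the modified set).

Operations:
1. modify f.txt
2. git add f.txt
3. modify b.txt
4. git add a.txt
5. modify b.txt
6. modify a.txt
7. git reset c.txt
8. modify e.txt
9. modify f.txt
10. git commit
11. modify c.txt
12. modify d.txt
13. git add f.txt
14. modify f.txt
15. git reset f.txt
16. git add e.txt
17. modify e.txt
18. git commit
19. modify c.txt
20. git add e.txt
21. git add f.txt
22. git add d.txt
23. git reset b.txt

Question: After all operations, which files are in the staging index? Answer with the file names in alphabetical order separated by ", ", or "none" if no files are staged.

After op 1 (modify f.txt): modified={f.txt} staged={none}
After op 2 (git add f.txt): modified={none} staged={f.txt}
After op 3 (modify b.txt): modified={b.txt} staged={f.txt}
After op 4 (git add a.txt): modified={b.txt} staged={f.txt}
After op 5 (modify b.txt): modified={b.txt} staged={f.txt}
After op 6 (modify a.txt): modified={a.txt, b.txt} staged={f.txt}
After op 7 (git reset c.txt): modified={a.txt, b.txt} staged={f.txt}
After op 8 (modify e.txt): modified={a.txt, b.txt, e.txt} staged={f.txt}
After op 9 (modify f.txt): modified={a.txt, b.txt, e.txt, f.txt} staged={f.txt}
After op 10 (git commit): modified={a.txt, b.txt, e.txt, f.txt} staged={none}
After op 11 (modify c.txt): modified={a.txt, b.txt, c.txt, e.txt, f.txt} staged={none}
After op 12 (modify d.txt): modified={a.txt, b.txt, c.txt, d.txt, e.txt, f.txt} staged={none}
After op 13 (git add f.txt): modified={a.txt, b.txt, c.txt, d.txt, e.txt} staged={f.txt}
After op 14 (modify f.txt): modified={a.txt, b.txt, c.txt, d.txt, e.txt, f.txt} staged={f.txt}
After op 15 (git reset f.txt): modified={a.txt, b.txt, c.txt, d.txt, e.txt, f.txt} staged={none}
After op 16 (git add e.txt): modified={a.txt, b.txt, c.txt, d.txt, f.txt} staged={e.txt}
After op 17 (modify e.txt): modified={a.txt, b.txt, c.txt, d.txt, e.txt, f.txt} staged={e.txt}
After op 18 (git commit): modified={a.txt, b.txt, c.txt, d.txt, e.txt, f.txt} staged={none}
After op 19 (modify c.txt): modified={a.txt, b.txt, c.txt, d.txt, e.txt, f.txt} staged={none}
After op 20 (git add e.txt): modified={a.txt, b.txt, c.txt, d.txt, f.txt} staged={e.txt}
After op 21 (git add f.txt): modified={a.txt, b.txt, c.txt, d.txt} staged={e.txt, f.txt}
After op 22 (git add d.txt): modified={a.txt, b.txt, c.txt} staged={d.txt, e.txt, f.txt}
After op 23 (git reset b.txt): modified={a.txt, b.txt, c.txt} staged={d.txt, e.txt, f.txt}

Answer: d.txt, e.txt, f.txt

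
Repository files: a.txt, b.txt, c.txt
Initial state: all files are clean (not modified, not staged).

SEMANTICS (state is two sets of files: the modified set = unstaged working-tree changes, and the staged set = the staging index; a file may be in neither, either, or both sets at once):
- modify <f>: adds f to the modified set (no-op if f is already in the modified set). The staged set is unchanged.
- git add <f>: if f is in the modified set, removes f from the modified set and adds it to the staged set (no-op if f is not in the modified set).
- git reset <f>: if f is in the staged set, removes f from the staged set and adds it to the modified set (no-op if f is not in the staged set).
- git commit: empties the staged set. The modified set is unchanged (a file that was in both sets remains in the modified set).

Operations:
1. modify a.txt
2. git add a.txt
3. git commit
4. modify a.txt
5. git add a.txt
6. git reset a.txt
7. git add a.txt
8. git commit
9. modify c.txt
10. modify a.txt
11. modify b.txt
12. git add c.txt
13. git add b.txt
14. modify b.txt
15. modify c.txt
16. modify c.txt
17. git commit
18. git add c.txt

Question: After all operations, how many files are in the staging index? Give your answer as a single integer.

After op 1 (modify a.txt): modified={a.txt} staged={none}
After op 2 (git add a.txt): modified={none} staged={a.txt}
After op 3 (git commit): modified={none} staged={none}
After op 4 (modify a.txt): modified={a.txt} staged={none}
After op 5 (git add a.txt): modified={none} staged={a.txt}
After op 6 (git reset a.txt): modified={a.txt} staged={none}
After op 7 (git add a.txt): modified={none} staged={a.txt}
After op 8 (git commit): modified={none} staged={none}
After op 9 (modify c.txt): modified={c.txt} staged={none}
After op 10 (modify a.txt): modified={a.txt, c.txt} staged={none}
After op 11 (modify b.txt): modified={a.txt, b.txt, c.txt} staged={none}
After op 12 (git add c.txt): modified={a.txt, b.txt} staged={c.txt}
After op 13 (git add b.txt): modified={a.txt} staged={b.txt, c.txt}
After op 14 (modify b.txt): modified={a.txt, b.txt} staged={b.txt, c.txt}
After op 15 (modify c.txt): modified={a.txt, b.txt, c.txt} staged={b.txt, c.txt}
After op 16 (modify c.txt): modified={a.txt, b.txt, c.txt} staged={b.txt, c.txt}
After op 17 (git commit): modified={a.txt, b.txt, c.txt} staged={none}
After op 18 (git add c.txt): modified={a.txt, b.txt} staged={c.txt}
Final staged set: {c.txt} -> count=1

Answer: 1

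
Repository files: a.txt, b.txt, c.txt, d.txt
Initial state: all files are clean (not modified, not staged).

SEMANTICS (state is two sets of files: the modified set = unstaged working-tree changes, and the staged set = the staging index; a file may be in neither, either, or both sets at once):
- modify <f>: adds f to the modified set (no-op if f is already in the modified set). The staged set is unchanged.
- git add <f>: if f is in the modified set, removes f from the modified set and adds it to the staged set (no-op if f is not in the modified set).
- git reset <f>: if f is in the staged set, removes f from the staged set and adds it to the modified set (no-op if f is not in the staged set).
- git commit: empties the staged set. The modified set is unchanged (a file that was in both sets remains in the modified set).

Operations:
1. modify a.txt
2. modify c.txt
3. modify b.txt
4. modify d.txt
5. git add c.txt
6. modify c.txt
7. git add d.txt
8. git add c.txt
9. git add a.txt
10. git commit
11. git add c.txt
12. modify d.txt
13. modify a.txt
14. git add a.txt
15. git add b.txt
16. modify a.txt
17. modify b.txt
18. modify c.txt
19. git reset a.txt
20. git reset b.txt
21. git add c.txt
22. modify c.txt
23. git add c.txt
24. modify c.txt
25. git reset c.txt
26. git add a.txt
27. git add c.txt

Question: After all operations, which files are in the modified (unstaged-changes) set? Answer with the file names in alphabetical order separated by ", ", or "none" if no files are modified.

After op 1 (modify a.txt): modified={a.txt} staged={none}
After op 2 (modify c.txt): modified={a.txt, c.txt} staged={none}
After op 3 (modify b.txt): modified={a.txt, b.txt, c.txt} staged={none}
After op 4 (modify d.txt): modified={a.txt, b.txt, c.txt, d.txt} staged={none}
After op 5 (git add c.txt): modified={a.txt, b.txt, d.txt} staged={c.txt}
After op 6 (modify c.txt): modified={a.txt, b.txt, c.txt, d.txt} staged={c.txt}
After op 7 (git add d.txt): modified={a.txt, b.txt, c.txt} staged={c.txt, d.txt}
After op 8 (git add c.txt): modified={a.txt, b.txt} staged={c.txt, d.txt}
After op 9 (git add a.txt): modified={b.txt} staged={a.txt, c.txt, d.txt}
After op 10 (git commit): modified={b.txt} staged={none}
After op 11 (git add c.txt): modified={b.txt} staged={none}
After op 12 (modify d.txt): modified={b.txt, d.txt} staged={none}
After op 13 (modify a.txt): modified={a.txt, b.txt, d.txt} staged={none}
After op 14 (git add a.txt): modified={b.txt, d.txt} staged={a.txt}
After op 15 (git add b.txt): modified={d.txt} staged={a.txt, b.txt}
After op 16 (modify a.txt): modified={a.txt, d.txt} staged={a.txt, b.txt}
After op 17 (modify b.txt): modified={a.txt, b.txt, d.txt} staged={a.txt, b.txt}
After op 18 (modify c.txt): modified={a.txt, b.txt, c.txt, d.txt} staged={a.txt, b.txt}
After op 19 (git reset a.txt): modified={a.txt, b.txt, c.txt, d.txt} staged={b.txt}
After op 20 (git reset b.txt): modified={a.txt, b.txt, c.txt, d.txt} staged={none}
After op 21 (git add c.txt): modified={a.txt, b.txt, d.txt} staged={c.txt}
After op 22 (modify c.txt): modified={a.txt, b.txt, c.txt, d.txt} staged={c.txt}
After op 23 (git add c.txt): modified={a.txt, b.txt, d.txt} staged={c.txt}
After op 24 (modify c.txt): modified={a.txt, b.txt, c.txt, d.txt} staged={c.txt}
After op 25 (git reset c.txt): modified={a.txt, b.txt, c.txt, d.txt} staged={none}
After op 26 (git add a.txt): modified={b.txt, c.txt, d.txt} staged={a.txt}
After op 27 (git add c.txt): modified={b.txt, d.txt} staged={a.txt, c.txt}

Answer: b.txt, d.txt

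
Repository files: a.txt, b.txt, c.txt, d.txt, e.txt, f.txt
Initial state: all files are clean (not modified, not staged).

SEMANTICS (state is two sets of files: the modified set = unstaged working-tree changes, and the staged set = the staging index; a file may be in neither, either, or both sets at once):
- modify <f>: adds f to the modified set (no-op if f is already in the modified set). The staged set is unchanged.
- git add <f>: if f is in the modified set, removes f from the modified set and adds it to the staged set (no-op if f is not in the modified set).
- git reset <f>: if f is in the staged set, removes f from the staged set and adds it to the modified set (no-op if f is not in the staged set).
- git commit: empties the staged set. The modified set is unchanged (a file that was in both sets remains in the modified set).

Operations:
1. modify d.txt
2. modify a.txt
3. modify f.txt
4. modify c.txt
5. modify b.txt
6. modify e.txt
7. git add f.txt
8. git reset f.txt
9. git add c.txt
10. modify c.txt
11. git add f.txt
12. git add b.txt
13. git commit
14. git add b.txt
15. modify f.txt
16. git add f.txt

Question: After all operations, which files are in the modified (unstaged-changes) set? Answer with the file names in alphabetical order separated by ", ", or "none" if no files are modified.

Answer: a.txt, c.txt, d.txt, e.txt

Derivation:
After op 1 (modify d.txt): modified={d.txt} staged={none}
After op 2 (modify a.txt): modified={a.txt, d.txt} staged={none}
After op 3 (modify f.txt): modified={a.txt, d.txt, f.txt} staged={none}
After op 4 (modify c.txt): modified={a.txt, c.txt, d.txt, f.txt} staged={none}
After op 5 (modify b.txt): modified={a.txt, b.txt, c.txt, d.txt, f.txt} staged={none}
After op 6 (modify e.txt): modified={a.txt, b.txt, c.txt, d.txt, e.txt, f.txt} staged={none}
After op 7 (git add f.txt): modified={a.txt, b.txt, c.txt, d.txt, e.txt} staged={f.txt}
After op 8 (git reset f.txt): modified={a.txt, b.txt, c.txt, d.txt, e.txt, f.txt} staged={none}
After op 9 (git add c.txt): modified={a.txt, b.txt, d.txt, e.txt, f.txt} staged={c.txt}
After op 10 (modify c.txt): modified={a.txt, b.txt, c.txt, d.txt, e.txt, f.txt} staged={c.txt}
After op 11 (git add f.txt): modified={a.txt, b.txt, c.txt, d.txt, e.txt} staged={c.txt, f.txt}
After op 12 (git add b.txt): modified={a.txt, c.txt, d.txt, e.txt} staged={b.txt, c.txt, f.txt}
After op 13 (git commit): modified={a.txt, c.txt, d.txt, e.txt} staged={none}
After op 14 (git add b.txt): modified={a.txt, c.txt, d.txt, e.txt} staged={none}
After op 15 (modify f.txt): modified={a.txt, c.txt, d.txt, e.txt, f.txt} staged={none}
After op 16 (git add f.txt): modified={a.txt, c.txt, d.txt, e.txt} staged={f.txt}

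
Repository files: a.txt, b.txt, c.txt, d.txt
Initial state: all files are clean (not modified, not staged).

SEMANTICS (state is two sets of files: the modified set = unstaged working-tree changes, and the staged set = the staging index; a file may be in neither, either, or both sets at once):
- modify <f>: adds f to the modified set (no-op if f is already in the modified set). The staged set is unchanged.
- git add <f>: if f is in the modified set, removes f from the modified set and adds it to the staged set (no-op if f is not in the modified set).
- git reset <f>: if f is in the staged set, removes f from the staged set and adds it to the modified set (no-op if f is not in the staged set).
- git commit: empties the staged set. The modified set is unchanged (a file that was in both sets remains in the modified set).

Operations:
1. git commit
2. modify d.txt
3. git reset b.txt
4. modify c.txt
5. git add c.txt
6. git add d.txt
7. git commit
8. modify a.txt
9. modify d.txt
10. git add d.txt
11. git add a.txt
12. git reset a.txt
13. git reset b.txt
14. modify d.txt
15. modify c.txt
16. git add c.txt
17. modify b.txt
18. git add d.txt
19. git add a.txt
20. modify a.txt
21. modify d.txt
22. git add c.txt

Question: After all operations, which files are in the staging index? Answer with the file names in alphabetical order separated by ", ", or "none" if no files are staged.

After op 1 (git commit): modified={none} staged={none}
After op 2 (modify d.txt): modified={d.txt} staged={none}
After op 3 (git reset b.txt): modified={d.txt} staged={none}
After op 4 (modify c.txt): modified={c.txt, d.txt} staged={none}
After op 5 (git add c.txt): modified={d.txt} staged={c.txt}
After op 6 (git add d.txt): modified={none} staged={c.txt, d.txt}
After op 7 (git commit): modified={none} staged={none}
After op 8 (modify a.txt): modified={a.txt} staged={none}
After op 9 (modify d.txt): modified={a.txt, d.txt} staged={none}
After op 10 (git add d.txt): modified={a.txt} staged={d.txt}
After op 11 (git add a.txt): modified={none} staged={a.txt, d.txt}
After op 12 (git reset a.txt): modified={a.txt} staged={d.txt}
After op 13 (git reset b.txt): modified={a.txt} staged={d.txt}
After op 14 (modify d.txt): modified={a.txt, d.txt} staged={d.txt}
After op 15 (modify c.txt): modified={a.txt, c.txt, d.txt} staged={d.txt}
After op 16 (git add c.txt): modified={a.txt, d.txt} staged={c.txt, d.txt}
After op 17 (modify b.txt): modified={a.txt, b.txt, d.txt} staged={c.txt, d.txt}
After op 18 (git add d.txt): modified={a.txt, b.txt} staged={c.txt, d.txt}
After op 19 (git add a.txt): modified={b.txt} staged={a.txt, c.txt, d.txt}
After op 20 (modify a.txt): modified={a.txt, b.txt} staged={a.txt, c.txt, d.txt}
After op 21 (modify d.txt): modified={a.txt, b.txt, d.txt} staged={a.txt, c.txt, d.txt}
After op 22 (git add c.txt): modified={a.txt, b.txt, d.txt} staged={a.txt, c.txt, d.txt}

Answer: a.txt, c.txt, d.txt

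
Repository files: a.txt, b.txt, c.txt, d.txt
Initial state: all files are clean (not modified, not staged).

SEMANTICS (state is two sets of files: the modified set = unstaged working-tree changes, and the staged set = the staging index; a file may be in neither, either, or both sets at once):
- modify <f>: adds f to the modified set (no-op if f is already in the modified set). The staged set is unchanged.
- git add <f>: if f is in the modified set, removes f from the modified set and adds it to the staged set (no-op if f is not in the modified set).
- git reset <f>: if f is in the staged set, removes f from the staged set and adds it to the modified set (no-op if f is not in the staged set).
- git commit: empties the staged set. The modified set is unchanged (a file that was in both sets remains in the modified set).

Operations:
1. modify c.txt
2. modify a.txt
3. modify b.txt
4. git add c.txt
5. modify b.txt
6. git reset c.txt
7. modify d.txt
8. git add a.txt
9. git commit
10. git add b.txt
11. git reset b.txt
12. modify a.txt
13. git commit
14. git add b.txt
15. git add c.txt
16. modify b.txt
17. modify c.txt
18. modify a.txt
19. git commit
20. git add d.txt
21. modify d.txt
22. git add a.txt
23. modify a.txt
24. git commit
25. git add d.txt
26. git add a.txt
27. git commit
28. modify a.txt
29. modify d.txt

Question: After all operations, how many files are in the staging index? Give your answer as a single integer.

Answer: 0

Derivation:
After op 1 (modify c.txt): modified={c.txt} staged={none}
After op 2 (modify a.txt): modified={a.txt, c.txt} staged={none}
After op 3 (modify b.txt): modified={a.txt, b.txt, c.txt} staged={none}
After op 4 (git add c.txt): modified={a.txt, b.txt} staged={c.txt}
After op 5 (modify b.txt): modified={a.txt, b.txt} staged={c.txt}
After op 6 (git reset c.txt): modified={a.txt, b.txt, c.txt} staged={none}
After op 7 (modify d.txt): modified={a.txt, b.txt, c.txt, d.txt} staged={none}
After op 8 (git add a.txt): modified={b.txt, c.txt, d.txt} staged={a.txt}
After op 9 (git commit): modified={b.txt, c.txt, d.txt} staged={none}
After op 10 (git add b.txt): modified={c.txt, d.txt} staged={b.txt}
After op 11 (git reset b.txt): modified={b.txt, c.txt, d.txt} staged={none}
After op 12 (modify a.txt): modified={a.txt, b.txt, c.txt, d.txt} staged={none}
After op 13 (git commit): modified={a.txt, b.txt, c.txt, d.txt} staged={none}
After op 14 (git add b.txt): modified={a.txt, c.txt, d.txt} staged={b.txt}
After op 15 (git add c.txt): modified={a.txt, d.txt} staged={b.txt, c.txt}
After op 16 (modify b.txt): modified={a.txt, b.txt, d.txt} staged={b.txt, c.txt}
After op 17 (modify c.txt): modified={a.txt, b.txt, c.txt, d.txt} staged={b.txt, c.txt}
After op 18 (modify a.txt): modified={a.txt, b.txt, c.txt, d.txt} staged={b.txt, c.txt}
After op 19 (git commit): modified={a.txt, b.txt, c.txt, d.txt} staged={none}
After op 20 (git add d.txt): modified={a.txt, b.txt, c.txt} staged={d.txt}
After op 21 (modify d.txt): modified={a.txt, b.txt, c.txt, d.txt} staged={d.txt}
After op 22 (git add a.txt): modified={b.txt, c.txt, d.txt} staged={a.txt, d.txt}
After op 23 (modify a.txt): modified={a.txt, b.txt, c.txt, d.txt} staged={a.txt, d.txt}
After op 24 (git commit): modified={a.txt, b.txt, c.txt, d.txt} staged={none}
After op 25 (git add d.txt): modified={a.txt, b.txt, c.txt} staged={d.txt}
After op 26 (git add a.txt): modified={b.txt, c.txt} staged={a.txt, d.txt}
After op 27 (git commit): modified={b.txt, c.txt} staged={none}
After op 28 (modify a.txt): modified={a.txt, b.txt, c.txt} staged={none}
After op 29 (modify d.txt): modified={a.txt, b.txt, c.txt, d.txt} staged={none}
Final staged set: {none} -> count=0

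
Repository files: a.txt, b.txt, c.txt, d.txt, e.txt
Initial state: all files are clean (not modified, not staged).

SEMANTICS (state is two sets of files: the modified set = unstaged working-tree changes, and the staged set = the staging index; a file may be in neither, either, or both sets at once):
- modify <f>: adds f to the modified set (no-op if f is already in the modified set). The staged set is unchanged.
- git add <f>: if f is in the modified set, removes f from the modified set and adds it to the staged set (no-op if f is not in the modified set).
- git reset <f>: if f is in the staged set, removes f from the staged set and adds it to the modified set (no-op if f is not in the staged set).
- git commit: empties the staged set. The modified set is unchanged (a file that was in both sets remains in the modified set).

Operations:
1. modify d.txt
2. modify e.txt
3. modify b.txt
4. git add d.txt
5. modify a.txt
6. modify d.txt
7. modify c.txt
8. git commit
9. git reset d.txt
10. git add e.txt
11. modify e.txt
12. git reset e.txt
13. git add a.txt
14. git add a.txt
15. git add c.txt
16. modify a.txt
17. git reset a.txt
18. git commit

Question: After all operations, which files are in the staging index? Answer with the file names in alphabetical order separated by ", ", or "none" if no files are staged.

Answer: none

Derivation:
After op 1 (modify d.txt): modified={d.txt} staged={none}
After op 2 (modify e.txt): modified={d.txt, e.txt} staged={none}
After op 3 (modify b.txt): modified={b.txt, d.txt, e.txt} staged={none}
After op 4 (git add d.txt): modified={b.txt, e.txt} staged={d.txt}
After op 5 (modify a.txt): modified={a.txt, b.txt, e.txt} staged={d.txt}
After op 6 (modify d.txt): modified={a.txt, b.txt, d.txt, e.txt} staged={d.txt}
After op 7 (modify c.txt): modified={a.txt, b.txt, c.txt, d.txt, e.txt} staged={d.txt}
After op 8 (git commit): modified={a.txt, b.txt, c.txt, d.txt, e.txt} staged={none}
After op 9 (git reset d.txt): modified={a.txt, b.txt, c.txt, d.txt, e.txt} staged={none}
After op 10 (git add e.txt): modified={a.txt, b.txt, c.txt, d.txt} staged={e.txt}
After op 11 (modify e.txt): modified={a.txt, b.txt, c.txt, d.txt, e.txt} staged={e.txt}
After op 12 (git reset e.txt): modified={a.txt, b.txt, c.txt, d.txt, e.txt} staged={none}
After op 13 (git add a.txt): modified={b.txt, c.txt, d.txt, e.txt} staged={a.txt}
After op 14 (git add a.txt): modified={b.txt, c.txt, d.txt, e.txt} staged={a.txt}
After op 15 (git add c.txt): modified={b.txt, d.txt, e.txt} staged={a.txt, c.txt}
After op 16 (modify a.txt): modified={a.txt, b.txt, d.txt, e.txt} staged={a.txt, c.txt}
After op 17 (git reset a.txt): modified={a.txt, b.txt, d.txt, e.txt} staged={c.txt}
After op 18 (git commit): modified={a.txt, b.txt, d.txt, e.txt} staged={none}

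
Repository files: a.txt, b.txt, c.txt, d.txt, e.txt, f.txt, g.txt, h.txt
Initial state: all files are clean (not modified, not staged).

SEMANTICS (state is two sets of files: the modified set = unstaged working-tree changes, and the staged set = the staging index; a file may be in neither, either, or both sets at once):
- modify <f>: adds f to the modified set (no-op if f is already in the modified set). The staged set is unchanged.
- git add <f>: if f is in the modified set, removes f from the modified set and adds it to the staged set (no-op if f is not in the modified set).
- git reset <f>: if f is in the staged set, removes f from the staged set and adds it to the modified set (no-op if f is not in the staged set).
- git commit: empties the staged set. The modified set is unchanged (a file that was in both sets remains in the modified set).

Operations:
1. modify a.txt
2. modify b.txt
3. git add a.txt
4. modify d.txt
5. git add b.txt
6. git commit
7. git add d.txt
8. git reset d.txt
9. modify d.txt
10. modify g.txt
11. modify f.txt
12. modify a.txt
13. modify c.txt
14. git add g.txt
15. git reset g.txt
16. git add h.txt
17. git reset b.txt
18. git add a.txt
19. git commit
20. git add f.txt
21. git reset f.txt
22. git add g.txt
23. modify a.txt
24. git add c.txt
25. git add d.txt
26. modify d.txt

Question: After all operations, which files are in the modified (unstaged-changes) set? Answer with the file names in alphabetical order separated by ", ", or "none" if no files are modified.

After op 1 (modify a.txt): modified={a.txt} staged={none}
After op 2 (modify b.txt): modified={a.txt, b.txt} staged={none}
After op 3 (git add a.txt): modified={b.txt} staged={a.txt}
After op 4 (modify d.txt): modified={b.txt, d.txt} staged={a.txt}
After op 5 (git add b.txt): modified={d.txt} staged={a.txt, b.txt}
After op 6 (git commit): modified={d.txt} staged={none}
After op 7 (git add d.txt): modified={none} staged={d.txt}
After op 8 (git reset d.txt): modified={d.txt} staged={none}
After op 9 (modify d.txt): modified={d.txt} staged={none}
After op 10 (modify g.txt): modified={d.txt, g.txt} staged={none}
After op 11 (modify f.txt): modified={d.txt, f.txt, g.txt} staged={none}
After op 12 (modify a.txt): modified={a.txt, d.txt, f.txt, g.txt} staged={none}
After op 13 (modify c.txt): modified={a.txt, c.txt, d.txt, f.txt, g.txt} staged={none}
After op 14 (git add g.txt): modified={a.txt, c.txt, d.txt, f.txt} staged={g.txt}
After op 15 (git reset g.txt): modified={a.txt, c.txt, d.txt, f.txt, g.txt} staged={none}
After op 16 (git add h.txt): modified={a.txt, c.txt, d.txt, f.txt, g.txt} staged={none}
After op 17 (git reset b.txt): modified={a.txt, c.txt, d.txt, f.txt, g.txt} staged={none}
After op 18 (git add a.txt): modified={c.txt, d.txt, f.txt, g.txt} staged={a.txt}
After op 19 (git commit): modified={c.txt, d.txt, f.txt, g.txt} staged={none}
After op 20 (git add f.txt): modified={c.txt, d.txt, g.txt} staged={f.txt}
After op 21 (git reset f.txt): modified={c.txt, d.txt, f.txt, g.txt} staged={none}
After op 22 (git add g.txt): modified={c.txt, d.txt, f.txt} staged={g.txt}
After op 23 (modify a.txt): modified={a.txt, c.txt, d.txt, f.txt} staged={g.txt}
After op 24 (git add c.txt): modified={a.txt, d.txt, f.txt} staged={c.txt, g.txt}
After op 25 (git add d.txt): modified={a.txt, f.txt} staged={c.txt, d.txt, g.txt}
After op 26 (modify d.txt): modified={a.txt, d.txt, f.txt} staged={c.txt, d.txt, g.txt}

Answer: a.txt, d.txt, f.txt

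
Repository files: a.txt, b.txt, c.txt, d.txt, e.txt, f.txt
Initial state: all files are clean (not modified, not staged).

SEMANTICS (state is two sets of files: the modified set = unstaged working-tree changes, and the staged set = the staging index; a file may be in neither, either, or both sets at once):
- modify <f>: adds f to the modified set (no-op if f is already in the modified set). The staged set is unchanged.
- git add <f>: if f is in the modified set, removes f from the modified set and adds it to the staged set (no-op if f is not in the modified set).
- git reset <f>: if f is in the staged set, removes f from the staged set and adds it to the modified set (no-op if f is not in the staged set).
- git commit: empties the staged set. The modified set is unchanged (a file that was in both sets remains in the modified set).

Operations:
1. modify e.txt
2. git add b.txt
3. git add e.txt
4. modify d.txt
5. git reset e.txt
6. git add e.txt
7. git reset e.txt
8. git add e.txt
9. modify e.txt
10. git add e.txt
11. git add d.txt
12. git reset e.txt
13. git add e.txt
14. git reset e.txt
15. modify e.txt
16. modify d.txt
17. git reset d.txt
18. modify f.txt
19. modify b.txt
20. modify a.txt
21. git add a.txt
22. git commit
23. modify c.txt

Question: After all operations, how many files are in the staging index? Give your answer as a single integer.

Answer: 0

Derivation:
After op 1 (modify e.txt): modified={e.txt} staged={none}
After op 2 (git add b.txt): modified={e.txt} staged={none}
After op 3 (git add e.txt): modified={none} staged={e.txt}
After op 4 (modify d.txt): modified={d.txt} staged={e.txt}
After op 5 (git reset e.txt): modified={d.txt, e.txt} staged={none}
After op 6 (git add e.txt): modified={d.txt} staged={e.txt}
After op 7 (git reset e.txt): modified={d.txt, e.txt} staged={none}
After op 8 (git add e.txt): modified={d.txt} staged={e.txt}
After op 9 (modify e.txt): modified={d.txt, e.txt} staged={e.txt}
After op 10 (git add e.txt): modified={d.txt} staged={e.txt}
After op 11 (git add d.txt): modified={none} staged={d.txt, e.txt}
After op 12 (git reset e.txt): modified={e.txt} staged={d.txt}
After op 13 (git add e.txt): modified={none} staged={d.txt, e.txt}
After op 14 (git reset e.txt): modified={e.txt} staged={d.txt}
After op 15 (modify e.txt): modified={e.txt} staged={d.txt}
After op 16 (modify d.txt): modified={d.txt, e.txt} staged={d.txt}
After op 17 (git reset d.txt): modified={d.txt, e.txt} staged={none}
After op 18 (modify f.txt): modified={d.txt, e.txt, f.txt} staged={none}
After op 19 (modify b.txt): modified={b.txt, d.txt, e.txt, f.txt} staged={none}
After op 20 (modify a.txt): modified={a.txt, b.txt, d.txt, e.txt, f.txt} staged={none}
After op 21 (git add a.txt): modified={b.txt, d.txt, e.txt, f.txt} staged={a.txt}
After op 22 (git commit): modified={b.txt, d.txt, e.txt, f.txt} staged={none}
After op 23 (modify c.txt): modified={b.txt, c.txt, d.txt, e.txt, f.txt} staged={none}
Final staged set: {none} -> count=0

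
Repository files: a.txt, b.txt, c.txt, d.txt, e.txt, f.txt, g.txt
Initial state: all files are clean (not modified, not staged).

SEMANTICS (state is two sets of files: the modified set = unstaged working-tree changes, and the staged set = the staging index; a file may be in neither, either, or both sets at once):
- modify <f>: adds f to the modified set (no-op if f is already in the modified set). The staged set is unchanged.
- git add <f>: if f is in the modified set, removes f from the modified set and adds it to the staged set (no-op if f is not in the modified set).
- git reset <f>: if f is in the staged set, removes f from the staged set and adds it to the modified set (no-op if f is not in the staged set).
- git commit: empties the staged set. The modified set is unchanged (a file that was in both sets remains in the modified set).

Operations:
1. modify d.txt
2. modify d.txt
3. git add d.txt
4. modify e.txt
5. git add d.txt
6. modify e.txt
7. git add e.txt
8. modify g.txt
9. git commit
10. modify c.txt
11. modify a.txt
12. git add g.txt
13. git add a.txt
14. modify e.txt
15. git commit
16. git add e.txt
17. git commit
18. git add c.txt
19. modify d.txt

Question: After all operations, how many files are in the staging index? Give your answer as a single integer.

Answer: 1

Derivation:
After op 1 (modify d.txt): modified={d.txt} staged={none}
After op 2 (modify d.txt): modified={d.txt} staged={none}
After op 3 (git add d.txt): modified={none} staged={d.txt}
After op 4 (modify e.txt): modified={e.txt} staged={d.txt}
After op 5 (git add d.txt): modified={e.txt} staged={d.txt}
After op 6 (modify e.txt): modified={e.txt} staged={d.txt}
After op 7 (git add e.txt): modified={none} staged={d.txt, e.txt}
After op 8 (modify g.txt): modified={g.txt} staged={d.txt, e.txt}
After op 9 (git commit): modified={g.txt} staged={none}
After op 10 (modify c.txt): modified={c.txt, g.txt} staged={none}
After op 11 (modify a.txt): modified={a.txt, c.txt, g.txt} staged={none}
After op 12 (git add g.txt): modified={a.txt, c.txt} staged={g.txt}
After op 13 (git add a.txt): modified={c.txt} staged={a.txt, g.txt}
After op 14 (modify e.txt): modified={c.txt, e.txt} staged={a.txt, g.txt}
After op 15 (git commit): modified={c.txt, e.txt} staged={none}
After op 16 (git add e.txt): modified={c.txt} staged={e.txt}
After op 17 (git commit): modified={c.txt} staged={none}
After op 18 (git add c.txt): modified={none} staged={c.txt}
After op 19 (modify d.txt): modified={d.txt} staged={c.txt}
Final staged set: {c.txt} -> count=1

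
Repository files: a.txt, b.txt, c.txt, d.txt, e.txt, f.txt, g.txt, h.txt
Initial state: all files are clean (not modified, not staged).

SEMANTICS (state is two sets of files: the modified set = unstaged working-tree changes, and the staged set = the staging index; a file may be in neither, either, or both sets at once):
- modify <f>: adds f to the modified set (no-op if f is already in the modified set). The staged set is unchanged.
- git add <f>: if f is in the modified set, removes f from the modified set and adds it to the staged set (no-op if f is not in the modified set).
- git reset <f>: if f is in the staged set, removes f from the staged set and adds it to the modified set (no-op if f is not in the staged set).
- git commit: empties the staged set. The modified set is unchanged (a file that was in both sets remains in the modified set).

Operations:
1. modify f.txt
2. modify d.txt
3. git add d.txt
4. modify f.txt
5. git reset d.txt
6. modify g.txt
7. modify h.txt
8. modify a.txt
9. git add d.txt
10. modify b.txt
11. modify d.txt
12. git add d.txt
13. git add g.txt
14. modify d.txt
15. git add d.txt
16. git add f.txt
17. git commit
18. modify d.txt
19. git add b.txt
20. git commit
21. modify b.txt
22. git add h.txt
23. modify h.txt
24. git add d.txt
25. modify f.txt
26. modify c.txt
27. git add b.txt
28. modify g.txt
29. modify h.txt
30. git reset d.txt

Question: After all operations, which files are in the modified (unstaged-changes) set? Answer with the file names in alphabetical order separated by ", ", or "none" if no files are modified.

After op 1 (modify f.txt): modified={f.txt} staged={none}
After op 2 (modify d.txt): modified={d.txt, f.txt} staged={none}
After op 3 (git add d.txt): modified={f.txt} staged={d.txt}
After op 4 (modify f.txt): modified={f.txt} staged={d.txt}
After op 5 (git reset d.txt): modified={d.txt, f.txt} staged={none}
After op 6 (modify g.txt): modified={d.txt, f.txt, g.txt} staged={none}
After op 7 (modify h.txt): modified={d.txt, f.txt, g.txt, h.txt} staged={none}
After op 8 (modify a.txt): modified={a.txt, d.txt, f.txt, g.txt, h.txt} staged={none}
After op 9 (git add d.txt): modified={a.txt, f.txt, g.txt, h.txt} staged={d.txt}
After op 10 (modify b.txt): modified={a.txt, b.txt, f.txt, g.txt, h.txt} staged={d.txt}
After op 11 (modify d.txt): modified={a.txt, b.txt, d.txt, f.txt, g.txt, h.txt} staged={d.txt}
After op 12 (git add d.txt): modified={a.txt, b.txt, f.txt, g.txt, h.txt} staged={d.txt}
After op 13 (git add g.txt): modified={a.txt, b.txt, f.txt, h.txt} staged={d.txt, g.txt}
After op 14 (modify d.txt): modified={a.txt, b.txt, d.txt, f.txt, h.txt} staged={d.txt, g.txt}
After op 15 (git add d.txt): modified={a.txt, b.txt, f.txt, h.txt} staged={d.txt, g.txt}
After op 16 (git add f.txt): modified={a.txt, b.txt, h.txt} staged={d.txt, f.txt, g.txt}
After op 17 (git commit): modified={a.txt, b.txt, h.txt} staged={none}
After op 18 (modify d.txt): modified={a.txt, b.txt, d.txt, h.txt} staged={none}
After op 19 (git add b.txt): modified={a.txt, d.txt, h.txt} staged={b.txt}
After op 20 (git commit): modified={a.txt, d.txt, h.txt} staged={none}
After op 21 (modify b.txt): modified={a.txt, b.txt, d.txt, h.txt} staged={none}
After op 22 (git add h.txt): modified={a.txt, b.txt, d.txt} staged={h.txt}
After op 23 (modify h.txt): modified={a.txt, b.txt, d.txt, h.txt} staged={h.txt}
After op 24 (git add d.txt): modified={a.txt, b.txt, h.txt} staged={d.txt, h.txt}
After op 25 (modify f.txt): modified={a.txt, b.txt, f.txt, h.txt} staged={d.txt, h.txt}
After op 26 (modify c.txt): modified={a.txt, b.txt, c.txt, f.txt, h.txt} staged={d.txt, h.txt}
After op 27 (git add b.txt): modified={a.txt, c.txt, f.txt, h.txt} staged={b.txt, d.txt, h.txt}
After op 28 (modify g.txt): modified={a.txt, c.txt, f.txt, g.txt, h.txt} staged={b.txt, d.txt, h.txt}
After op 29 (modify h.txt): modified={a.txt, c.txt, f.txt, g.txt, h.txt} staged={b.txt, d.txt, h.txt}
After op 30 (git reset d.txt): modified={a.txt, c.txt, d.txt, f.txt, g.txt, h.txt} staged={b.txt, h.txt}

Answer: a.txt, c.txt, d.txt, f.txt, g.txt, h.txt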